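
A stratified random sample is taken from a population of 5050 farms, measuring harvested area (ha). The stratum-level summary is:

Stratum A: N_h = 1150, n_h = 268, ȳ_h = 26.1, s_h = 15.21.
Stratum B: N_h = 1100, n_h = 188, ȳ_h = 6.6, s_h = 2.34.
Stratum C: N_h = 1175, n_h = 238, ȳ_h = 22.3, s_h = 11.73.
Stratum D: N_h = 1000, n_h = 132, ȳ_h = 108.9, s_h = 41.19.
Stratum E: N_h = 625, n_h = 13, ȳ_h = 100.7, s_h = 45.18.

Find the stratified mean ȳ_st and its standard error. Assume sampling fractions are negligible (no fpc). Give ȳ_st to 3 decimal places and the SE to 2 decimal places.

ȳ_st ≈ 46.597, SE ≈ 1.73

ȳ_st = Σ W_h ȳ_h = (1150·26.1 + 1100·6.6 + 1175·22.3 + 1000·108.9 + 625·100.7)/5050 = 46.59703
V̂(ȳ_st) = Σ W_h² s_h²/n_h, with W_h = N_h/N and N = 5050:
  stratum A: (1150/5050)²·15.21²/268 = 0.0447648
  stratum B: (1100/5050)²·2.34²/188 = 0.0013819
  stratum C: (1175/5050)²·11.73²/238 = 0.0312977
  stratum D: (1000/5050)²·41.19²/132 = 0.503996
  stratum E: (625/5050)²·45.18²/13 = 2.40506
V̂(ȳ_st) = 2.9865
SE(ȳ_st) = √2.9865 = 1.72815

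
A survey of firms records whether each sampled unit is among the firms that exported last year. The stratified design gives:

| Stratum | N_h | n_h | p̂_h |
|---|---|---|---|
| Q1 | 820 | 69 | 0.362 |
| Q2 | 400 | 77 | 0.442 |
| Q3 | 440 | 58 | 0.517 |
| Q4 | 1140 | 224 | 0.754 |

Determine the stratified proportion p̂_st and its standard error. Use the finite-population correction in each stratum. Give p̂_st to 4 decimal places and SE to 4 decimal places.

p̂_st ≈ 0.5574, SE ≈ 0.0229

N = 2800; stratum weights W_h = N_h/N.
p̂_st = Σ W_h p̂_h = (820·0.362 + 400·0.442 + 440·0.517 + 1140·0.754)/2800 = 0.55739
V̂(p̂_st) = Σ W_h² (1 − n_h/N_h) p̂_h(1−p̂_h)/(n_h−1):
  stratum Q1: (820/2800)²·(1 − 69/820)·0.362·0.638/68 = 0.000266783
  stratum Q2: (400/2800)²·(1 − 77/400)·0.442·0.558/76 = 5.34797e-05
  stratum Q3: (440/2800)²·(1 − 58/440)·0.517·0.483/57 = 9.3921e-05
  stratum Q4: (1140/2800)²·(1 − 224/1140)·0.754·0.246/223 = 0.000110786
V̂(p̂_st) = 0.00052497; SE = √V̂ = 0.0229122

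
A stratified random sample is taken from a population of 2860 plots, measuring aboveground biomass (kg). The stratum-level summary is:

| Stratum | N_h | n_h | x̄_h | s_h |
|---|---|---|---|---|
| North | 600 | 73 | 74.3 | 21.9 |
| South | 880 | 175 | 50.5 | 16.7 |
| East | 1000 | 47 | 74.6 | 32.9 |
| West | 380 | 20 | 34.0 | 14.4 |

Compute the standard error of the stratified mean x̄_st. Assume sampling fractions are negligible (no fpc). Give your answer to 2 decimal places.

SE(x̄_st) ≈ 1.85

V̂(x̄_st) = Σ W_h² s_h²/n_h, with W_h = N_h/N and N = 2860:
  stratum North: (600/2860)²·21.9²/73 = 0.289158
  stratum South: (880/2860)²·16.7²/175 = 0.150879
  stratum East: (1000/2860)²·32.9²/47 = 2.81554
  stratum West: (380/2860)²·14.4²/20 = 0.183033
V̂(x̄_st) = 3.43861
SE(x̄_st) = √3.43861 = 1.85435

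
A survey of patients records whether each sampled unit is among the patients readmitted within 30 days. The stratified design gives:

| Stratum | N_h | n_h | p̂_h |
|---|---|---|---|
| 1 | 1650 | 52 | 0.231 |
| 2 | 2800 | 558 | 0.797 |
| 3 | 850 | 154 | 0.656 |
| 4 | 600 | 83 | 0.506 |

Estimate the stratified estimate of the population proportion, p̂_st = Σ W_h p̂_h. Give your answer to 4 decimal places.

p̂_st ≈ 0.5888

N = 5900; stratum weights W_h = N_h/N.
p̂_st = Σ W_h p̂_h = (1650·0.231 + 2800·0.797 + 850·0.656 + 600·0.506)/5900 = 0.58881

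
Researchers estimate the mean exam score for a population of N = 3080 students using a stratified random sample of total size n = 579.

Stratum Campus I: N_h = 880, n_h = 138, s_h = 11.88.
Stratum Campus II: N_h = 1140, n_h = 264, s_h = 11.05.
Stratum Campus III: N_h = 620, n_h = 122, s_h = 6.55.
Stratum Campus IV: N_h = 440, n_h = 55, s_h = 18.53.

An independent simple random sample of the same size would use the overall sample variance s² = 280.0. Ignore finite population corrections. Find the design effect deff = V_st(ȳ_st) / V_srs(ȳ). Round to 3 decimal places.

deff ≈ 0.597

V̂(ȳ_st) = Σ W_h² s_h²/n_h, with W_h = N_h/N and N = 3080:
  stratum Campus I: (880/3080)²·11.88²/138 = 0.0834868
  stratum Campus II: (1140/3080)²·11.05²/264 = 0.063362
  stratum Campus III: (620/3080)²·6.55²/122 = 0.0142497
  stratum Campus IV: (440/3080)²·18.53²/55 = 0.127407
V_st = 0.288505
V_srs = s²/n = 280.0/579 = 0.483592
deff = V_st / V_srs = 0.288505/0.483592 = 0.5966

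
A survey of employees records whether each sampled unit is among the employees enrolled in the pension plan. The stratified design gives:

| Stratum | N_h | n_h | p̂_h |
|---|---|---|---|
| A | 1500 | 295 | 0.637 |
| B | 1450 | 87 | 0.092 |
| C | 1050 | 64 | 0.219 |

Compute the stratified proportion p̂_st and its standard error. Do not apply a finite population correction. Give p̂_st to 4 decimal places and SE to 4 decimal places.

N = 4000; stratum weights W_h = N_h/N.
p̂_st = Σ W_h p̂_h = (1500·0.637 + 1450·0.092 + 1050·0.219)/4000 = 0.32971
V̂(p̂_st) = Σ W_h² p̂_h(1−p̂_h)/(n_h−1):
  stratum A: (1500/4000)²·0.637·0.363/294 = 0.000110602
  stratum B: (1450/4000)²·0.092·0.908/86 = 0.000127641
  stratum C: (1050/4000)²·0.219·0.781/63 = 0.000187074
V̂(p̂_st) = 0.000425317; SE = √V̂ = 0.0206232

p̂_st ≈ 0.3297, SE ≈ 0.0206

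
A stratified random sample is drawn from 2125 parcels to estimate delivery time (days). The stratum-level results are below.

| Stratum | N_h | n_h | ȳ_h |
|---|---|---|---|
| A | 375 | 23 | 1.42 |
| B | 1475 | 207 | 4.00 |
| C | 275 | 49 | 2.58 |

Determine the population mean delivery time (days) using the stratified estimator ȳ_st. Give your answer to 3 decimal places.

ȳ_st ≈ 3.361

N = Σ N_h = 2125. Stratum weights W_h = N_h/N.
ȳ_st = (375·1.42 + 1475·4.00 + 275·2.58) / 2125 = 3.36094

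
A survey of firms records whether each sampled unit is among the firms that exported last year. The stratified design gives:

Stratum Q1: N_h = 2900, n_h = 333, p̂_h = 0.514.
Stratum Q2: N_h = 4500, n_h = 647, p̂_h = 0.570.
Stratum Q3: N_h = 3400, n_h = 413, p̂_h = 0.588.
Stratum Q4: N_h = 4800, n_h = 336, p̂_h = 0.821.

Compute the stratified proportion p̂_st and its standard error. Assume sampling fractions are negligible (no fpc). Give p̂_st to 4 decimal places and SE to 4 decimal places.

N = 15600; stratum weights W_h = N_h/N.
p̂_st = Σ W_h p̂_h = (2900·0.514 + 4500·0.570 + 3400·0.588 + 4800·0.821)/15600 = 0.64074
V̂(p̂_st) = Σ W_h² p̂_h(1−p̂_h)/(n_h−1):
  stratum Q1: (2900/15600)²·0.514·0.486/332 = 2.60021e-05
  stratum Q2: (4500/15600)²·0.570·0.430/646 = 3.15709e-05
  stratum Q3: (3400/15600)²·0.588·0.412/412 = 2.7931e-05
  stratum Q4: (4800/15600)²·0.821·0.179/335 = 4.15322e-05
V̂(p̂_st) = 0.000127036; SE = √V̂ = 0.011271

p̂_st ≈ 0.6407, SE ≈ 0.0113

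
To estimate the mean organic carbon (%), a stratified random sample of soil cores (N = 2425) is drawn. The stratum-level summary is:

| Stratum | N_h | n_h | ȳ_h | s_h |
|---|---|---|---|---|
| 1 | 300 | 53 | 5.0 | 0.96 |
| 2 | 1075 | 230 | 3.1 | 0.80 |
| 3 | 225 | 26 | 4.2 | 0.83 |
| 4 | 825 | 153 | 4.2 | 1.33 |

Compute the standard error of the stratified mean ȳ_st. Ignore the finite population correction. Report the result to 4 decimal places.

SE(ȳ_st) ≈ 0.0488

V̂(ȳ_st) = Σ W_h² s_h²/n_h, with W_h = N_h/N and N = 2425:
  stratum 1: (300/2425)²·0.96²/53 = 0.000266125
  stratum 2: (1075/2425)²·0.80²/230 = 0.000546821
  stratum 3: (225/2425)²·0.83²/26 = 0.0002281
  stratum 4: (825/2425)²·1.33²/153 = 0.00133812
V̂(ȳ_st) = 0.00237917
SE(ȳ_st) = √0.00237917 = 0.0487767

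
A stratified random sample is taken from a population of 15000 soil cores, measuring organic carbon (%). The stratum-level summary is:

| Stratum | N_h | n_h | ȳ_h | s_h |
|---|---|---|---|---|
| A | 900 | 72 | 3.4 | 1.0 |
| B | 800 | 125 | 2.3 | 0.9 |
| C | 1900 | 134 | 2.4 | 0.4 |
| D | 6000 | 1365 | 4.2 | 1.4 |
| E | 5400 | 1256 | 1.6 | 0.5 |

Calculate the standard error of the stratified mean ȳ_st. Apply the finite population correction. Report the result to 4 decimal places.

SE(ȳ_st) ≈ 0.0166

V̂(ȳ_st) = Σ W_h² (1 − n_h/N_h) s_h²/n_h, with W_h = N_h/N and N = 15000:
  stratum A: (900/15000)²·(1 − 72/900)·1.0²/72 = 4.6e-05
  stratum B: (800/15000)²·(1 − 125/800)·0.9²/125 = 1.5552e-05
  stratum C: (1900/15000)²·(1 − 134/1900)·0.4²/134 = 1.78064e-05
  stratum D: (6000/15000)²·(1 − 1365/6000)·1.4²/1365 = 0.000177477
  stratum E: (5400/15000)²·(1 − 1256/5400)·0.5²/1256 = 1.97962e-05
V̂(ȳ_st) = 0.000276632
SE(ȳ_st) = √0.000276632 = 0.0166322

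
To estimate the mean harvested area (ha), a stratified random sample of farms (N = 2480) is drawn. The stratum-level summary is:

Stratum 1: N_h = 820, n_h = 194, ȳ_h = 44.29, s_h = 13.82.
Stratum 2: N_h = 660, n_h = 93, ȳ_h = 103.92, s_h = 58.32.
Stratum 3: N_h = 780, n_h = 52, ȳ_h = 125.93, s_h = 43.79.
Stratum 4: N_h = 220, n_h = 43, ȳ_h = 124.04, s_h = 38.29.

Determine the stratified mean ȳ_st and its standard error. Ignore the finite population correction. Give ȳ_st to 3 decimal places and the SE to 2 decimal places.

ȳ_st = Σ W_h ȳ_h = (820·44.29 + 660·103.92 + 780·125.93 + 220·124.04)/2480 = 92.91097
V̂(ȳ_st) = Σ W_h² s_h²/n_h, with W_h = N_h/N and N = 2480:
  stratum 1: (820/2480)²·13.82²/194 = 0.107631
  stratum 2: (660/2480)²·58.32²/93 = 2.59022
  stratum 3: (780/2480)²·43.79²/52 = 3.64781
  stratum 4: (220/2480)²·38.29²/43 = 0.268315
V̂(ȳ_st) = 6.61398
SE(ȳ_st) = √6.61398 = 2.57177

ȳ_st ≈ 92.911, SE ≈ 2.57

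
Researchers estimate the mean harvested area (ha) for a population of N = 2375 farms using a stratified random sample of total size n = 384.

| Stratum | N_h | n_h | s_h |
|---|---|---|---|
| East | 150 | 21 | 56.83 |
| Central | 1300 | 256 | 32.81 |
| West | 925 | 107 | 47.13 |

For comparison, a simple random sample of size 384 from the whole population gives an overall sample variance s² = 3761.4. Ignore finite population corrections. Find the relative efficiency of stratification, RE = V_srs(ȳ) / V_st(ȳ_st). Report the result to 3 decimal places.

RE ≈ 1.950

V̂(ȳ_st) = Σ W_h² s_h²/n_h, with W_h = N_h/N and N = 2375:
  stratum East: (150/2375)²·56.83²/21 = 0.613467
  stratum Central: (1300/2375)²·32.81²/256 = 1.25989
  stratum West: (925/2375)²·47.13²/107 = 3.14896
V_st = 5.02232
V_srs = s²/n = 3761.4/384 = 9.79531
Relative efficiency = V_srs / V_st = 9.79531/5.02232 = 1.9504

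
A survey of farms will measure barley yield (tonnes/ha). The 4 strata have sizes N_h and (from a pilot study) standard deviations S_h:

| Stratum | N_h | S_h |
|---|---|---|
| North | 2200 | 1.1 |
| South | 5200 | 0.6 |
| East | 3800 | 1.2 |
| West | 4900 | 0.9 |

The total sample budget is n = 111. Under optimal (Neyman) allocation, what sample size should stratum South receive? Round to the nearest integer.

Neyman allocation: n_h = n · N_h S_h / Σ N_i S_i, with n = 111.
  stratum North: N_h·S_h = 2200·1.1 = 2420.00
  stratum South: N_h·S_h = 5200·0.6 = 3120.00
  stratum East: N_h·S_h = 3800·1.2 = 4560.00
  stratum West: N_h·S_h = 4900·0.9 = 4410.00
Σ N_h S_h = 14510.00
n for stratum South = 111·3120.00/14510.00 = 23.868 → 24

24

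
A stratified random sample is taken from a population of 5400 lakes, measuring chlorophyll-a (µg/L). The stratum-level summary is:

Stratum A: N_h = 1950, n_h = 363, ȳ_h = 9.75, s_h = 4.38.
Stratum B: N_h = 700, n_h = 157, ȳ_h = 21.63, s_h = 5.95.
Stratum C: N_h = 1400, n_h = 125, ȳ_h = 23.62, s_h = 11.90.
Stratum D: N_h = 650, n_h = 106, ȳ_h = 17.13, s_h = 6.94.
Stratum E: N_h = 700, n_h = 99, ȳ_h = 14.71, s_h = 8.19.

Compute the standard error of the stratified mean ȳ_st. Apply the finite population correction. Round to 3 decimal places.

V̂(ȳ_st) = Σ W_h² (1 − n_h/N_h) s_h²/n_h, with W_h = N_h/N and N = 5400:
  stratum A: (1950/5400)²·(1 − 363/1950)·4.38²/363 = 0.00560874
  stratum B: (700/5400)²·(1 − 157/700)·5.95²/157 = 0.0029393
  stratum C: (1400/5400)²·(1 − 125/1400)·11.90²/125 = 0.0693481
  stratum D: (650/5400)²·(1 − 106/650)·6.94²/106 = 0.00550983
  stratum E: (700/5400)²·(1 − 99/700)·8.19²/99 = 0.00977502
V̂(ȳ_st) = 0.093181
SE(ȳ_st) = √0.093181 = 0.305256

SE(ȳ_st) ≈ 0.305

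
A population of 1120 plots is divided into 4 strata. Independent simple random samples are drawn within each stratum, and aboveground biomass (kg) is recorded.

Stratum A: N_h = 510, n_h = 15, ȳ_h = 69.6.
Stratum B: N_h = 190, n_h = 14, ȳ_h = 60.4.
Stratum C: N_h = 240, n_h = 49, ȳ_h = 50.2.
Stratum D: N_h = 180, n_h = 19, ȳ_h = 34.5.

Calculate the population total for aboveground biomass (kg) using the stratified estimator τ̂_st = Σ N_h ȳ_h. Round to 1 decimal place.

τ̂_st ≈ 65230.0

τ̂_st = Σ N_h ȳ_h = 510·69.6 + 190·60.4 + 240·50.2 + 180·34.5 = 65230.0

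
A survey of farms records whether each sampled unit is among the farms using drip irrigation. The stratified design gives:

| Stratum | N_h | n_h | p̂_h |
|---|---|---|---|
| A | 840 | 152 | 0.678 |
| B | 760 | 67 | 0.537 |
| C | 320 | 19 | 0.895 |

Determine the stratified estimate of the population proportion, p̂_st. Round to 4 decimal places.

p̂_st ≈ 0.6584

N = 1920; stratum weights W_h = N_h/N.
p̂_st = Σ W_h p̂_h = (840·0.678 + 760·0.537 + 320·0.895)/1920 = 0.65835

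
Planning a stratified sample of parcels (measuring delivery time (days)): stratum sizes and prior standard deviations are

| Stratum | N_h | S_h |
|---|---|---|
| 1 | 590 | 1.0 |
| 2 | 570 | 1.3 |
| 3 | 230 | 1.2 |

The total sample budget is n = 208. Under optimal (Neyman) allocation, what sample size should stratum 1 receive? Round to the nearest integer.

Neyman allocation: n_h = n · N_h S_h / Σ N_i S_i, with n = 208.
  stratum 1: N_h·S_h = 590·1.0 = 590.00
  stratum 2: N_h·S_h = 570·1.3 = 741.00
  stratum 3: N_h·S_h = 230·1.2 = 276.00
Σ N_h S_h = 1607.00
n for stratum 1 = 208·590.00/1607.00 = 76.366 → 76

76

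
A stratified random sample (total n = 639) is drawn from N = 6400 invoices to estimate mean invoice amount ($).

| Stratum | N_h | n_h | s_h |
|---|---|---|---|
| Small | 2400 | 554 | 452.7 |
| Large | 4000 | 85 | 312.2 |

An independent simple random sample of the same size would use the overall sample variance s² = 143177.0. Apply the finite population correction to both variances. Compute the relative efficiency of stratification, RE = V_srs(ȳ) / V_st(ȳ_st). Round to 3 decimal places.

RE ≈ 0.422

V̂(ȳ_st) = Σ W_h² (1 − n_h/N_h) s_h²/n_h, with W_h = N_h/N and N = 6400:
  stratum Small: (2400/6400)²·(1 − 554/2400)·452.7²/554 = 40.0124
  stratum Large: (4000/6400)²·(1 − 85/4000)·312.2²/85 = 438.408
V_st = 478.421
V_srs = (1 − 639/6400)·143177.0/639 = 201.693
Relative efficiency = V_srs / V_st = 201.693/478.421 = 0.4216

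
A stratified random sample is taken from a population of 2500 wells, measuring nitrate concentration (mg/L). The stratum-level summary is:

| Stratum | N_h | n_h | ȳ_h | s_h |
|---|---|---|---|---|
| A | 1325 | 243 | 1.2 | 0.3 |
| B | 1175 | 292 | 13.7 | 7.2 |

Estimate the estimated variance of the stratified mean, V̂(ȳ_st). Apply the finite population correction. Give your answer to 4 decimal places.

V̂(ȳ_st) = Σ W_h² (1 − n_h/N_h) s_h²/n_h, with W_h = N_h/N and N = 2500:
  stratum A: (1325/2500)²·(1 − 243/1325)·0.3²/243 = 8.4957e-05
  stratum B: (1175/2500)²·(1 − 292/1175)·7.2²/292 = 0.0294714
V̂(ȳ_st) = 0.0295564

V̂(ȳ_st) ≈ 0.0296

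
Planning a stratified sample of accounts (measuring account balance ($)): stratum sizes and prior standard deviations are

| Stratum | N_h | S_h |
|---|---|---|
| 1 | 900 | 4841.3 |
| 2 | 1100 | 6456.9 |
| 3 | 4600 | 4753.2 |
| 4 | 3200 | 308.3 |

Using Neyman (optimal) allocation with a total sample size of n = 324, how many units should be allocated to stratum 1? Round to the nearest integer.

41

Neyman allocation: n_h = n · N_h S_h / Σ N_i S_i, with n = 324.
  stratum 1: N_h·S_h = 900·4841.3 = 4357170.00
  stratum 2: N_h·S_h = 1100·6456.9 = 7102590.00
  stratum 3: N_h·S_h = 4600·4753.2 = 21864720.00
  stratum 4: N_h·S_h = 3200·308.3 = 986560.00
Σ N_h S_h = 34311040.00
n for stratum 1 = 324·4357170.00/34311040.00 = 41.145 → 41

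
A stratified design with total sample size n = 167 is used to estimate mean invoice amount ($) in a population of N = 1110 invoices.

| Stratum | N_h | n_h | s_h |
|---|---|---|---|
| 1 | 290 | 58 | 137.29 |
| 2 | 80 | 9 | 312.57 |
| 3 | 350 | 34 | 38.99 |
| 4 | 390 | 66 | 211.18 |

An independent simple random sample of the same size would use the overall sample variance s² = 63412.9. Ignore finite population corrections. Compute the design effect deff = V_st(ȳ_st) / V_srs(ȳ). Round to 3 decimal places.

deff ≈ 0.438

V̂(ȳ_st) = Σ W_h² s_h²/n_h, with W_h = N_h/N and N = 1110:
  stratum 1: (290/1110)²·137.29²/58 = 22.182
  stratum 2: (80/1110)²·312.57²/9 = 56.3879
  stratum 3: (350/1110)²·38.99²/34 = 4.44547
  stratum 4: (390/1110)²·211.18²/66 = 83.4151
V_st = 166.43
V_srs = s²/n = 63412.9/167 = 379.718
deff = V_st / V_srs = 166.43/379.718 = 0.4383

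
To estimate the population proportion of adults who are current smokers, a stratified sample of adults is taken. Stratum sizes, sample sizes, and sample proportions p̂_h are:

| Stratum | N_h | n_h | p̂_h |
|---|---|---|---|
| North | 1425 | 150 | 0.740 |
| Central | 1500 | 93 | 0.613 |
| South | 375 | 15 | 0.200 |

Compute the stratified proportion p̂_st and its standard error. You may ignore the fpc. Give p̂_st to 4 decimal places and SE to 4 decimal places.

N = 3300; stratum weights W_h = N_h/N.
p̂_st = Σ W_h p̂_h = (1425·0.740 + 1500·0.613 + 375·0.200)/3300 = 0.62091
V̂(p̂_st) = Σ W_h² p̂_h(1−p̂_h)/(n_h−1):
  stratum North: (1425/3300)²·0.740·0.260/149 = 0.00024078
  stratum Central: (1500/3300)²·0.613·0.387/92 = 0.000532768
  stratum South: (375/3300)²·0.200·0.800/14 = 0.00014758
V̂(p̂_st) = 0.000921128; SE = √V̂ = 0.0303501

p̂_st ≈ 0.6209, SE ≈ 0.0304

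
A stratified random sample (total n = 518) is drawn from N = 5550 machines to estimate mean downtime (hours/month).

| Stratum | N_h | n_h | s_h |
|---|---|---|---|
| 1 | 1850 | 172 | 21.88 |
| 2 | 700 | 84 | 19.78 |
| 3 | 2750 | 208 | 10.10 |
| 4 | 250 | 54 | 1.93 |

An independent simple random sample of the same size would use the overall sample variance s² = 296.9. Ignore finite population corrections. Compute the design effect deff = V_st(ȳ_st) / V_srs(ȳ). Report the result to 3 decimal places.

deff ≈ 0.879

V̂(ȳ_st) = Σ W_h² s_h²/n_h, with W_h = N_h/N and N = 5550:
  stratum 1: (1850/5550)²·21.88²/172 = 0.30926
  stratum 2: (700/5550)²·19.78²/84 = 0.0740941
  stratum 3: (2750/5550)²·10.10²/208 = 0.120409
  stratum 4: (250/5550)²·1.93²/54 = 0.000139964
V_st = 0.503903
V_srs = s²/n = 296.9/518 = 0.573166
deff = V_st / V_srs = 0.503903/0.573166 = 0.8792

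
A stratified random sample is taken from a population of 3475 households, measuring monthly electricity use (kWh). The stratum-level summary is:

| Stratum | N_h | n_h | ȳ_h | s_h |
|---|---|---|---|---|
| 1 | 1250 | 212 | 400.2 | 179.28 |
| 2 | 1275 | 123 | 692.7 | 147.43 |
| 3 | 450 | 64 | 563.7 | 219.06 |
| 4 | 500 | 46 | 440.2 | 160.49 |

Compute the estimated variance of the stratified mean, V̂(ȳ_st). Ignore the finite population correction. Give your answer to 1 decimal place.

V̂(ȳ_st) = Σ W_h² s_h²/n_h, with W_h = N_h/N and N = 3475:
  stratum 1: (1250/3475)²·179.28²/212 = 19.6173
  stratum 2: (1275/3475)²·147.43²/123 = 23.7891
  stratum 3: (450/3475)²·219.06²/64 = 12.5737
  stratum 4: (500/3475)²·160.49²/46 = 11.5923
V̂(ȳ_st) = 67.5722

V̂(ȳ_st) ≈ 67.6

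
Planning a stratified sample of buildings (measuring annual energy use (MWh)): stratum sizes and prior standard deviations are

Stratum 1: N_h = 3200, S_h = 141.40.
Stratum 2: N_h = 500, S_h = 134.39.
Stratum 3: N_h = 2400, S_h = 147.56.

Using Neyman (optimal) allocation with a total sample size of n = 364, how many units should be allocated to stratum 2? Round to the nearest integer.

28

Neyman allocation: n_h = n · N_h S_h / Σ N_i S_i, with n = 364.
  stratum 1: N_h·S_h = 3200·141.40 = 452480.00
  stratum 2: N_h·S_h = 500·134.39 = 67195.00
  stratum 3: N_h·S_h = 2400·147.56 = 354144.00
Σ N_h S_h = 873819.00
n for stratum 2 = 364·67195.00/873819.00 = 27.991 → 28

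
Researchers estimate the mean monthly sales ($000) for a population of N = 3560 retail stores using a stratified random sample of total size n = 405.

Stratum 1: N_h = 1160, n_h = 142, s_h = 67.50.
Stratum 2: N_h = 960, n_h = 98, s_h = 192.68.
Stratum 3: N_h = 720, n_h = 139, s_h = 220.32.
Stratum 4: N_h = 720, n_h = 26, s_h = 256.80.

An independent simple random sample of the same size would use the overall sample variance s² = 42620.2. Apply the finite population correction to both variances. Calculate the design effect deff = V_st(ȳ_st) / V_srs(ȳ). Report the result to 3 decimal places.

V̂(ȳ_st) = Σ W_h² (1 − n_h/N_h) s_h²/n_h, with W_h = N_h/N and N = 3560:
  stratum 1: (1160/3560)²·(1 − 142/1160)·67.50²/142 = 2.98968
  stratum 2: (960/3560)²·(1 − 98/960)·192.68²/98 = 24.7358
  stratum 3: (720/3560)²·(1 − 139/720)·220.32²/139 = 11.5266
  stratum 4: (720/3560)²·(1 − 26/720)·256.80²/26 = 100.002
V_st = 139.254
V_srs = (1 − 405/3560)·42620.2/405 = 93.2631
deff = V_st / V_srs = 139.254/93.2631 = 1.4931

deff ≈ 1.493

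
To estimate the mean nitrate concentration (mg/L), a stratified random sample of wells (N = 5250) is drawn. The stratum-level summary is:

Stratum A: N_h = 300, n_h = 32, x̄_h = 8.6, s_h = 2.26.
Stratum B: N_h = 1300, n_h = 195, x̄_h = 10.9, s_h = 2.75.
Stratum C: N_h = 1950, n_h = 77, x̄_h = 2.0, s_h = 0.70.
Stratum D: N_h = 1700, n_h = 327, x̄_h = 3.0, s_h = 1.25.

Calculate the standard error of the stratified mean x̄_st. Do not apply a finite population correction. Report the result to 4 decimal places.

V̂(x̄_st) = Σ W_h² s_h²/n_h, with W_h = N_h/N and N = 5250:
  stratum A: (300/5250)²·2.26²/32 = 0.000521184
  stratum B: (1300/5250)²·2.75²/195 = 0.00237793
  stratum C: (1950/5250)²·0.70²/77 = 0.000877922
  stratum D: (1700/5250)²·1.25²/327 = 0.000501016
V̂(x̄_st) = 0.00427805
SE(x̄_st) = √0.00427805 = 0.0654068

SE(x̄_st) ≈ 0.0654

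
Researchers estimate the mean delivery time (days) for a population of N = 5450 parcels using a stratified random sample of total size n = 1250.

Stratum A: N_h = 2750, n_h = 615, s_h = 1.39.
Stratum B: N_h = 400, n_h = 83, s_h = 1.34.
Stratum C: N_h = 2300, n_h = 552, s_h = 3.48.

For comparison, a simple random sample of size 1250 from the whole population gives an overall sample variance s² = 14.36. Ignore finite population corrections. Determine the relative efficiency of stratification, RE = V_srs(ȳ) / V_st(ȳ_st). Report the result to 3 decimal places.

RE ≈ 2.382

V̂(ȳ_st) = Σ W_h² s_h²/n_h, with W_h = N_h/N and N = 5450:
  stratum A: (2750/5450)²·1.39²/615 = 0.000799884
  stratum B: (400/5450)²·1.34²/83 = 0.000116536
  stratum C: (2300/5450)²·3.48²/552 = 0.00390735
V_st = 0.00482377
V_srs = s²/n = 14.36/1250 = 0.011488
Relative efficiency = V_srs / V_st = 0.011488/0.00482377 = 2.3815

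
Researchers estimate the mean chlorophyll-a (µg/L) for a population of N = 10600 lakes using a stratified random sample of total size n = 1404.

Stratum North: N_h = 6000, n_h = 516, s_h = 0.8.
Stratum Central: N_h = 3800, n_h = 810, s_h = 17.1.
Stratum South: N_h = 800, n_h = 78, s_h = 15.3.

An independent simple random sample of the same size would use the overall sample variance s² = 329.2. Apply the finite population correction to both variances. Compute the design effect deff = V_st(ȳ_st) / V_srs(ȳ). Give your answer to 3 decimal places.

V̂(ȳ_st) = Σ W_h² (1 − n_h/N_h) s_h²/n_h, with W_h = N_h/N and N = 10600:
  stratum North: (6000/10600)²·(1 − 516/6000)·0.8²/516 = 0.000363218
  stratum Central: (3800/10600)²·(1 − 810/3800)·17.1²/810 = 0.0365048
  stratum South: (800/10600)²·(1 − 78/800)·15.3²/78 = 0.0154278
V_st = 0.0522958
V_srs = (1 − 1404/10600)·329.2/1404 = 0.203416
deff = V_st / V_srs = 0.0522958/0.203416 = 0.2571

deff ≈ 0.257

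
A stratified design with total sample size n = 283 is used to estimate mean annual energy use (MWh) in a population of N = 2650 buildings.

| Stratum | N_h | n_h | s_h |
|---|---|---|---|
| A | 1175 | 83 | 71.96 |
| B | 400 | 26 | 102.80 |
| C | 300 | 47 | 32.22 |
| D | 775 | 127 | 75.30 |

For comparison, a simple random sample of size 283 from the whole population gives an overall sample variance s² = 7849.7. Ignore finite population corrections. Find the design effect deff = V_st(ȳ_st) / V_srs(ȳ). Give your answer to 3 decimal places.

deff ≈ 0.924

V̂(ȳ_st) = Σ W_h² s_h²/n_h, with W_h = N_h/N and N = 2650:
  stratum A: (1175/2650)²·71.96²/83 = 12.2656
  stratum B: (400/2650)²·102.80²/26 = 9.26064
  stratum C: (300/2650)²·32.22²/47 = 0.283077
  stratum D: (775/2650)²·75.30²/127 = 3.81854
V_st = 25.6278
V_srs = s²/n = 7849.7/283 = 27.7375
deff = V_st / V_srs = 25.6278/27.7375 = 0.9239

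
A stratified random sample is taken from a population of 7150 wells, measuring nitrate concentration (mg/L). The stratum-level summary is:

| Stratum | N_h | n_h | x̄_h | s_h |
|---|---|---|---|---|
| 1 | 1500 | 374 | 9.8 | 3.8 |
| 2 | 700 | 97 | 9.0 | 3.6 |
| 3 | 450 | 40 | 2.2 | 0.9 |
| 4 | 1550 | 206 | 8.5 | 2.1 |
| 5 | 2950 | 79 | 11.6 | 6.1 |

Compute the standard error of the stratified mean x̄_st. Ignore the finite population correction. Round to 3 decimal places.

V̂(x̄_st) = Σ W_h² s_h²/n_h, with W_h = N_h/N and N = 7150:
  stratum 1: (1500/7150)²·3.8²/374 = 0.00169928
  stratum 2: (700/7150)²·3.6²/97 = 0.00128061
  stratum 3: (450/7150)²·0.9²/40 = 8.02117e-05
  stratum 4: (1550/7150)²·2.1²/206 = 0.00100606
  stratum 5: (2950/7150)²·6.1²/79 = 0.0801797
V̂(x̄_st) = 0.0842459
SE(x̄_st) = √0.0842459 = 0.290251

SE(x̄_st) ≈ 0.290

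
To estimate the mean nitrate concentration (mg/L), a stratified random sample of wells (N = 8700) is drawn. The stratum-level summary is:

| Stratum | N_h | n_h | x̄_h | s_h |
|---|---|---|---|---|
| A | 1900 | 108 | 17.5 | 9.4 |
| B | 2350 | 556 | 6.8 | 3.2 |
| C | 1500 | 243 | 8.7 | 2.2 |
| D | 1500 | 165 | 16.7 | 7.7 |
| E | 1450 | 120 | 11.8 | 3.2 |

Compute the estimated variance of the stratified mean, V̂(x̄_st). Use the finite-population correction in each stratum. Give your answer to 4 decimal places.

V̂(x̄_st) ≈ 0.0500

V̂(x̄_st) = Σ W_h² (1 − n_h/N_h) s_h²/n_h, with W_h = N_h/N and N = 8700:
  stratum A: (1900/8700)²·(1 − 108/1900)·9.4²/108 = 0.0368032
  stratum B: (2350/8700)²·(1 − 556/2350)·3.2²/556 = 0.00102583
  stratum C: (1500/8700)²·(1 − 243/1500)·2.2²/243 = 0.000496166
  stratum D: (1500/8700)²·(1 − 165/1500)·7.7²/165 = 0.00950674
  stratum E: (1450/8700)²·(1 − 120/1450)·3.2²/120 = 0.0021742
V̂(x̄_st) = 0.0500061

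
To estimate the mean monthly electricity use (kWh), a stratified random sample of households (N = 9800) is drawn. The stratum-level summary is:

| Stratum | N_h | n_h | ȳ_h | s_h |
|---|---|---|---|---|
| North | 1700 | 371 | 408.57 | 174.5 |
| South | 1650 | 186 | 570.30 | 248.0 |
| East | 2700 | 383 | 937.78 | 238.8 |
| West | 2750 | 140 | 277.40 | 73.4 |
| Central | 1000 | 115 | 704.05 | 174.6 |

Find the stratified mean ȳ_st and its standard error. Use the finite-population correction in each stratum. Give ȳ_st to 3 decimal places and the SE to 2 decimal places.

ȳ_st = Σ W_h ȳ_h = (1700·408.57 + 1650·570.30 + 2700·937.78 + 2750·277.40 + 1000·704.05)/9800 = 574.94592
V̂(ȳ_st) = Σ W_h² (1 − n_h/N_h) s_h²/n_h, with W_h = N_h/N and N = 9800:
  stratum North: (1700/9800)²·(1 − 371/1700)·174.5²/371 = 1.93081
  stratum South: (1650/9800)²·(1 − 186/1650)·248.0²/186 = 8.31693
  stratum East: (2700/9800)²·(1 − 383/2700)·238.8²/383 = 9.69857
  stratum West: (2750/9800)²·(1 − 140/2750)·73.4²/140 = 2.87598
  stratum Central: (1000/9800)²·(1 − 115/1000)·174.6²/115 = 2.44277
V̂(ȳ_st) = 25.265
SE(ȳ_st) = √25.265 = 5.02643

ȳ_st ≈ 574.946, SE ≈ 5.03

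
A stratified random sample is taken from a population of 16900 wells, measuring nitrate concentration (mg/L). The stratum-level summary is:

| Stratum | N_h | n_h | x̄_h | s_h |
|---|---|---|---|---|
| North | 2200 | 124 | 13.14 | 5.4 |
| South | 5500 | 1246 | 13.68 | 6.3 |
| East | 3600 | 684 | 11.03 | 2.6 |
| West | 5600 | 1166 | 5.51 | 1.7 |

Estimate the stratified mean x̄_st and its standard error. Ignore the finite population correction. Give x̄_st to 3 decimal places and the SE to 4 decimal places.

x̄_st ≈ 10.338, SE ≈ 0.0899

x̄_st = Σ W_h x̄_h = (2200·13.14 + 5500·13.68 + 3600·11.03 + 5600·5.51)/16900 = 10.33799
V̂(x̄_st) = Σ W_h² s_h²/n_h, with W_h = N_h/N and N = 16900:
  stratum North: (2200/16900)²·5.4²/124 = 0.00398509
  stratum South: (5500/16900)²·6.3²/1246 = 0.00337377
  stratum East: (3600/16900)²·2.6²/684 = 0.000448458
  stratum West: (5600/16900)²·1.7²/1166 = 0.000272146
V̂(x̄_st) = 0.00807946
SE(x̄_st) = √0.00807946 = 0.0898858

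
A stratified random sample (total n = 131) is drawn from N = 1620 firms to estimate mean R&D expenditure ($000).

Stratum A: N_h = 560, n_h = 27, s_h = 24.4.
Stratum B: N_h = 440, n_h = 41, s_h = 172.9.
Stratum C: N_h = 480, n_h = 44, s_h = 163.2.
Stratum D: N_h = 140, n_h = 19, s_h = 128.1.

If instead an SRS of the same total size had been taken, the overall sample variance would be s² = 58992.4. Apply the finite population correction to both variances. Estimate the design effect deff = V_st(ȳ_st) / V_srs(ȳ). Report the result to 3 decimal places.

deff ≈ 0.254

V̂(ȳ_st) = Σ W_h² (1 − n_h/N_h) s_h²/n_h, with W_h = N_h/N and N = 1620:
  stratum A: (560/1620)²·(1 − 27/560)·24.4²/27 = 2.50785
  stratum B: (440/1620)²·(1 − 41/440)·172.9²/41 = 48.7755
  stratum C: (480/1620)²·(1 − 44/480)·163.2²/44 = 48.2709
  stratum D: (140/1620)²·(1 − 19/140)·128.1²/19 = 5.57478
V_st = 105.129
V_srs = (1 − 131/1620)·58992.4/131 = 413.909
deff = V_st / V_srs = 105.129/413.909 = 0.2540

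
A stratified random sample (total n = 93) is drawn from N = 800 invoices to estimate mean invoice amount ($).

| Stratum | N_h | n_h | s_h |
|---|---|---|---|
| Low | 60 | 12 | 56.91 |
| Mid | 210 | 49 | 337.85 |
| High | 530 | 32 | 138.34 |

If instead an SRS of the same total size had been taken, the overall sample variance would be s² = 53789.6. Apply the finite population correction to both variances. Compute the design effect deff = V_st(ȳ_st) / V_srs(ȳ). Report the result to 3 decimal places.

deff ≈ 0.726

V̂(ȳ_st) = Σ W_h² (1 − n_h/N_h) s_h²/n_h, with W_h = N_h/N and N = 800:
  stratum Low: (60/800)²·(1 − 12/60)·56.91²/12 = 1.21453
  stratum Mid: (210/800)²·(1 − 49/210)·337.85²/49 = 123.06
  stratum High: (530/800)²·(1 − 32/530)·138.34²/32 = 246.644
V_st = 370.919
V_srs = (1 − 93/800)·53789.6/93 = 511.146
deff = V_st / V_srs = 370.919/511.146 = 0.7257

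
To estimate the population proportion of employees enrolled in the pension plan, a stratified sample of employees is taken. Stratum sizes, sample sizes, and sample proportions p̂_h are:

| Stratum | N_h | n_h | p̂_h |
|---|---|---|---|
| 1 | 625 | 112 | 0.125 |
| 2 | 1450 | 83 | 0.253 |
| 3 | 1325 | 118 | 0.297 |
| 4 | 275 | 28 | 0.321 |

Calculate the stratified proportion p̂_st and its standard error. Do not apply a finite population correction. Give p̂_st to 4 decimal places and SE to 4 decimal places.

N = 3675; stratum weights W_h = N_h/N.
p̂_st = Σ W_h p̂_h = (625·0.125 + 1450·0.253 + 1325·0.297 + 275·0.321)/3675 = 0.25218
V̂(p̂_st) = Σ W_h² p̂_h(1−p̂_h)/(n_h−1):
  stratum 1: (625/3675)²·0.125·0.875/111 = 2.84997e-05
  stratum 2: (1450/3675)²·0.253·0.747/82 = 0.000358797
  stratum 3: (1325/3675)²·0.297·0.703/117 = 0.000231976
  stratum 4: (275/3675)²·0.321·0.679/27 = 4.52024e-05
V̂(p̂_st) = 0.000664475; SE = √V̂ = 0.0257774

p̂_st ≈ 0.2522, SE ≈ 0.0258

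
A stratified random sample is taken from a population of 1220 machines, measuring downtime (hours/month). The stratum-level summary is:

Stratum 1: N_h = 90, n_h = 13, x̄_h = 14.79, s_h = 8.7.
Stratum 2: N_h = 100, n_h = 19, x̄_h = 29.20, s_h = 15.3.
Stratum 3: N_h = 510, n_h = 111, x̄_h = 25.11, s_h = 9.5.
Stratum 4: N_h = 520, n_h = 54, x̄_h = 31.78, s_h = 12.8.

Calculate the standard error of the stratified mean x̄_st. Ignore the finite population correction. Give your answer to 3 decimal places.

V̂(x̄_st) = Σ W_h² s_h²/n_h, with W_h = N_h/N and N = 1220:
  stratum 1: (90/1220)²·8.7²/13 = 0.0316855
  stratum 2: (100/1220)²·15.3²/19 = 0.082777
  stratum 3: (510/1220)²·9.5²/111 = 0.142084
  stratum 4: (520/1220)²·12.8²/54 = 0.551205
V̂(x̄_st) = 0.807751
SE(x̄_st) = √0.807751 = 0.89875

SE(x̄_st) ≈ 0.899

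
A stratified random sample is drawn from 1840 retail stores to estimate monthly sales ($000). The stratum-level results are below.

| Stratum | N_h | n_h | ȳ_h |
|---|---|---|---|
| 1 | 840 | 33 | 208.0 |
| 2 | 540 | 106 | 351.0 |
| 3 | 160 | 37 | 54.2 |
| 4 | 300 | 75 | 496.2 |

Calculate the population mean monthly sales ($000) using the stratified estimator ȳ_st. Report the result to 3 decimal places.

N = Σ N_h = 1840. Stratum weights W_h = N_h/N.
ȳ_st = (840·208.0 + 540·351.0 + 160·54.2 + 300·496.2) / 1840 = 283.58261

ȳ_st ≈ 283.583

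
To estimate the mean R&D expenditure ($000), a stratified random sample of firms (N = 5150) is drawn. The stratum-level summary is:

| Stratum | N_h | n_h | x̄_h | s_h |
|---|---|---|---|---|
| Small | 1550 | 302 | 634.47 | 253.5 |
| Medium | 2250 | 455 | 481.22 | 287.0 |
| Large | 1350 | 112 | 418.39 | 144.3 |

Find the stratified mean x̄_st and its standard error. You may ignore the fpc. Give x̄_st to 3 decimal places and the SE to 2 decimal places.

x̄_st ≈ 510.874, SE ≈ 8.16

x̄_st = Σ W_h x̄_h = (1550·634.47 + 2250·481.22 + 1350·418.39)/5150 = 510.87379
V̂(x̄_st) = Σ W_h² s_h²/n_h, with W_h = N_h/N and N = 5150:
  stratum Small: (1550/5150)²·253.5²/302 = 19.2752
  stratum Medium: (2250/5150)²·287.0²/455 = 34.5544
  stratum Large: (1350/5150)²·144.3²/112 = 12.7752
V̂(x̄_st) = 66.6047
SE(x̄_st) = √66.6047 = 8.16117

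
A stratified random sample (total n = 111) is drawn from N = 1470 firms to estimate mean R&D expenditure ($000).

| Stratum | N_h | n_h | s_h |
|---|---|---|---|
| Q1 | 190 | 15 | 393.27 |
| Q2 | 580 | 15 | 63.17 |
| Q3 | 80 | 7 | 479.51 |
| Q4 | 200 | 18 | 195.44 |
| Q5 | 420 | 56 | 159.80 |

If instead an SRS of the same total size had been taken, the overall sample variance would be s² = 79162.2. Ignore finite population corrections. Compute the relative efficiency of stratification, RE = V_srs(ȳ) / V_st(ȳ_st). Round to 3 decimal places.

V̂(ȳ_st) = Σ W_h² s_h²/n_h, with W_h = N_h/N and N = 1470:
  stratum Q1: (190/1470)²·393.27²/15 = 172.251
  stratum Q2: (580/1470)²·63.17²/15 = 41.4144
  stratum Q3: (80/1470)²·479.51²/7 = 97.2843
  stratum Q4: (200/1470)²·195.44²/18 = 39.2807
  stratum Q5: (420/1470)²·159.80²/56 = 37.2245
V_st = 387.455
V_srs = s²/n = 79162.2/111 = 713.173
Relative efficiency = V_srs / V_st = 713.173/387.455 = 1.8407

RE ≈ 1.841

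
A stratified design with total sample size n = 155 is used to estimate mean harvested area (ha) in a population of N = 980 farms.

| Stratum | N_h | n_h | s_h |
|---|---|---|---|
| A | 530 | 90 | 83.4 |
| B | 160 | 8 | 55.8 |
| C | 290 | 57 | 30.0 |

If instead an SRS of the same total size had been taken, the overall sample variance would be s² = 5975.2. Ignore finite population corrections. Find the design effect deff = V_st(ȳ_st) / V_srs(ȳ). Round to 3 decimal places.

V̂(ȳ_st) = Σ W_h² s_h²/n_h, with W_h = N_h/N and N = 980:
  stratum A: (530/980)²·83.4²/90 = 22.6042
  stratum B: (160/980)²·55.8²/8 = 10.3745
  stratum C: (290/980)²·30.0²/57 = 1.38265
V_st = 34.3613
V_srs = s²/n = 5975.2/155 = 38.5497
deff = V_st / V_srs = 34.3613/38.5497 = 0.8914

deff ≈ 0.891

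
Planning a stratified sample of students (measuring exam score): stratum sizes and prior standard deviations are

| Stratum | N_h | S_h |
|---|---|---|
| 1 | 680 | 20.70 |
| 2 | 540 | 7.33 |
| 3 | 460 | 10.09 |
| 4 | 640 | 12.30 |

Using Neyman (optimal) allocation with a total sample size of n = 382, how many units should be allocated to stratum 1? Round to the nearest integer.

176

Neyman allocation: n_h = n · N_h S_h / Σ N_i S_i, with n = 382.
  stratum 1: N_h·S_h = 680·20.70 = 14076.00
  stratum 2: N_h·S_h = 540·7.33 = 3958.20
  stratum 3: N_h·S_h = 460·10.09 = 4641.40
  stratum 4: N_h·S_h = 640·12.30 = 7872.00
Σ N_h S_h = 30547.60
n for stratum 1 = 382·14076.00/30547.60 = 176.021 → 176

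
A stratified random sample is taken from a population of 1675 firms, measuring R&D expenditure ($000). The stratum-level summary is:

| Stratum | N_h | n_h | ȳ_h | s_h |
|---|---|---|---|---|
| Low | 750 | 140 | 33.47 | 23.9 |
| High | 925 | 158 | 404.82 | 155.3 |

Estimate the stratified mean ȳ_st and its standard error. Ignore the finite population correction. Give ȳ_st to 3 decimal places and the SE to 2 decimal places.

ȳ_st = Σ W_h ȳ_h = (750·33.47 + 925·404.82)/1675 = 238.54388
V̂(ȳ_st) = Σ W_h² s_h²/n_h, with W_h = N_h/N and N = 1675:
  stratum Low: (750/1675)²·23.9²/140 = 0.818014
  stratum High: (925/1675)²·155.3²/158 = 46.5521
V̂(ȳ_st) = 47.3702
SE(ȳ_st) = √47.3702 = 6.8826

ȳ_st ≈ 238.544, SE ≈ 6.88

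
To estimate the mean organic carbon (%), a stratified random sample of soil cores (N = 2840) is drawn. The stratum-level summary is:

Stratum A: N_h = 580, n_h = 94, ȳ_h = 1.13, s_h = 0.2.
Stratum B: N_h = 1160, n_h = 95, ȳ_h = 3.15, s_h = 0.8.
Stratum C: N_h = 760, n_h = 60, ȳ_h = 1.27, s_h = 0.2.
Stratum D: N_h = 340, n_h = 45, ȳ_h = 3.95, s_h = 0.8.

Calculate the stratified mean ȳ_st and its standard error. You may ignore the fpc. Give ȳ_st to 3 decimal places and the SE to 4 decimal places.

ȳ_st ≈ 2.330, SE ≈ 0.0373

ȳ_st = Σ W_h ȳ_h = (580·1.13 + 1160·3.15 + 760·1.27 + 340·3.95)/2840 = 2.33014
V̂(ȳ_st) = Σ W_h² s_h²/n_h, with W_h = N_h/N and N = 2840:
  stratum A: (580/2840)²·0.2²/94 = 1.77481e-05
  stratum B: (1160/2840)²·0.8²/95 = 0.00112392
  stratum C: (760/2840)²·0.2²/60 = 4.77419e-05
  stratum D: (340/2840)²·0.8²/45 = 0.00020384
V̂(ȳ_st) = 0.00139325
SE(ȳ_st) = √0.00139325 = 0.0373263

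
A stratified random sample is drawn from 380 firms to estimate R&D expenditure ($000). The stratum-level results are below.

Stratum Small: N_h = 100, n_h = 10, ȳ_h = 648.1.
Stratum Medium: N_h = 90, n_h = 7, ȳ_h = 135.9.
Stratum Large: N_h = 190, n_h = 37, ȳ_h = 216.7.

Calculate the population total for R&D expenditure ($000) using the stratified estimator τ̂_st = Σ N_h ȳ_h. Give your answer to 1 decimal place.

τ̂_st ≈ 118214.0

τ̂_st = Σ N_h ȳ_h = 100·648.1 + 90·135.9 + 190·216.7 = 118214.0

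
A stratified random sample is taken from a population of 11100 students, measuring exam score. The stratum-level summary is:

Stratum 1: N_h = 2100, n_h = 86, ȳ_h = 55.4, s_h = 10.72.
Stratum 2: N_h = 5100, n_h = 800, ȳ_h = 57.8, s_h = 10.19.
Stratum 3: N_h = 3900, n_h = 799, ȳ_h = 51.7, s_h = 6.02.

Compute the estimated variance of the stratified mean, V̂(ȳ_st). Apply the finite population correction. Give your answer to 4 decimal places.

V̂(ȳ_st) = Σ W_h² (1 − n_h/N_h) s_h²/n_h, with W_h = N_h/N and N = 11100:
  stratum 1: (2100/11100)²·(1 − 86/2100)·10.72²/86 = 0.0458695
  stratum 2: (5100/11100)²·(1 − 800/5100)·10.19²/800 = 0.0231021
  stratum 3: (3900/11100)²·(1 − 799/3900)·6.02²/799 = 0.00445212
V̂(ȳ_st) = 0.0734237

V̂(ȳ_st) ≈ 0.0734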